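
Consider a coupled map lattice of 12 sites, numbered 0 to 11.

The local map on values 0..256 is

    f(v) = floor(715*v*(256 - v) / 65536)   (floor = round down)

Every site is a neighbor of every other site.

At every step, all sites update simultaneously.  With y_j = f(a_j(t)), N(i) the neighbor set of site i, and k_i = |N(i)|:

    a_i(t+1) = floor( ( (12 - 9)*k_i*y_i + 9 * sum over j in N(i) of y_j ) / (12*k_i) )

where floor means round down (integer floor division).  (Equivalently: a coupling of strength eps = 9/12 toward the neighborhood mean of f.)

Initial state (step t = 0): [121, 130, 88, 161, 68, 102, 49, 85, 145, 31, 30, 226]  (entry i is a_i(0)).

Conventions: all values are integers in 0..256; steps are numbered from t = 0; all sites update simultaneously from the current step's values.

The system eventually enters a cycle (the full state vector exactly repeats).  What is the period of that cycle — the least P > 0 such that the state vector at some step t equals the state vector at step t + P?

Simulating step by step:
t=0: [121, 130, 88, 161, 68, 102, 49, 85, 145, 31, 30, 226]
t=1: [145, 145, 142, 143, 138, 144, 133, 141, 144, 126, 126, 126]
t=2: [176, 176, 176, 176, 176, 176, 176, 176, 176, 176, 176, 176]
t=3: [153, 153, 153, 153, 153, 153, 153, 153, 153, 153, 153, 153]
t=4: [171, 171, 171, 171, 171, 171, 171, 171, 171, 171, 171, 171]
t=5: [158, 158, 158, 158, 158, 158, 158, 158, 158, 158, 158, 158]
t=6: [168, 168, 168, 168, 168, 168, 168, 168, 168, 168, 168, 168]
t=7: [161, 161, 161, 161, 161, 161, 161, 161, 161, 161, 161, 161]
t=8: [166, 166, 166, 166, 166, 166, 166, 166, 166, 166, 166, 166]
t=9: [162, 162, 162, 162, 162, 162, 162, 162, 162, 162, 162, 162]
t=10: [166, 166, 166, 166, 166, 166, 166, 166, 166, 166, 166, 166]

Answer: 2
Key observation: The state at step 8, [166, 166, 166, 166, 166, 166, 166, 166, 166, 166, 166, 166], reappears at step 10 — and no state repeats earlier — so the cycle the system enters has period 2.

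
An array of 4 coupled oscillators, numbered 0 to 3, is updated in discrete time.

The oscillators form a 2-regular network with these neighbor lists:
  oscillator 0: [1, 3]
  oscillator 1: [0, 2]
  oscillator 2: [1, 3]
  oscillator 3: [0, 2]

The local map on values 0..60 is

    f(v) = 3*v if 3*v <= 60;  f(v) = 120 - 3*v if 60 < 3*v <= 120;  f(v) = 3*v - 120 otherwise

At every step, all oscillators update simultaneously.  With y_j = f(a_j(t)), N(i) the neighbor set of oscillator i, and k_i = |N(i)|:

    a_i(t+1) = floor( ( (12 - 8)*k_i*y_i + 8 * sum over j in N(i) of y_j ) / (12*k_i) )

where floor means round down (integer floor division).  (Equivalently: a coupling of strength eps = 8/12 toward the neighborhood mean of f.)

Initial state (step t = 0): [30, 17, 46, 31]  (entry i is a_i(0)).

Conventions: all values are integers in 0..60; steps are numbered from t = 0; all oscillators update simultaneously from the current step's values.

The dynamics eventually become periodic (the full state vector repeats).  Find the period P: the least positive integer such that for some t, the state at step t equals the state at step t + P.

Answer: 4
Key observation: The state at step 4, [12, 11, 8, 11], reappears at step 8 — and no state repeats earlier — so the cycle the system enters has period 4.

Derivation:
t=0: [30, 17, 46, 31]
t=1: [36, 33, 32, 25]
t=2: [26, 19, 30, 27]
t=3: [46, 43, 42, 37]
t=4: [12, 11, 8, 11]
t=5: [34, 31, 30, 31]
t=6: [24, 25, 28, 25]
t=7: [46, 43, 42, 43]
t=8: [12, 11, 8, 11]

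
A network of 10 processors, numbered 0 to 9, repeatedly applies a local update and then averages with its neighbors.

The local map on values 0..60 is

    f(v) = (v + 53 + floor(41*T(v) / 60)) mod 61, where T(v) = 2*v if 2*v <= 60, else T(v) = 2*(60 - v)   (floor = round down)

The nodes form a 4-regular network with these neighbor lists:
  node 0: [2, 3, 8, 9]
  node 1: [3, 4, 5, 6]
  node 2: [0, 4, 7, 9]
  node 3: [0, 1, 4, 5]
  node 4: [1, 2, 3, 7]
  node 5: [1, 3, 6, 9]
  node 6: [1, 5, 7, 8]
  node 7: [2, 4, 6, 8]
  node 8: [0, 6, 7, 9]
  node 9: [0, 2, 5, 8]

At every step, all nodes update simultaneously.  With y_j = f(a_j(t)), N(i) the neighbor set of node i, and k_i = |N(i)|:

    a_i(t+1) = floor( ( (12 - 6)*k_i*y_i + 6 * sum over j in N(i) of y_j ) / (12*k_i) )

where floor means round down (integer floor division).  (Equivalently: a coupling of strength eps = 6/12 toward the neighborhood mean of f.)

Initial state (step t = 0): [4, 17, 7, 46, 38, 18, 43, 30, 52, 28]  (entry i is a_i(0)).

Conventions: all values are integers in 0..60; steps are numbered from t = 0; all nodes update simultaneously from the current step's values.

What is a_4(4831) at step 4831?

Simulating step by step:
t=0: [4, 17, 7, 46, 38, 18, 43, 30, 52, 28]
t=1: [22, 42, 19, 44, 42, 42, 44, 23, 41, 41]
t=2: [48, 57, 43, 55, 53, 57, 56, 49, 54, 53]
t=3: [55, 53, 56, 53, 54, 53, 53, 55, 54, 54]
t=4: [53, 54, 53, 53, 53, 54, 53, 53, 53, 53]
t=5: [54, 54, 54, 54, 54, 54, 54, 54, 54, 54]
t=6: [54, 54, 54, 54, 54, 54, 54, 54, 54, 54]

Answer: a_4(4831) = 54
Key observation: The state at step 5, [54, 54, 54, 54, 54, 54, 54, 54, 54, 54], reappears at step 6: the system is in a cycle of period 1 from step 5 on.  Therefore the state at step 4831 equals the state at step 5 + ((4831 - 5) mod 1) = 5, which is [54, 54, 54, 54, 54, 54, 54, 54, 54, 54].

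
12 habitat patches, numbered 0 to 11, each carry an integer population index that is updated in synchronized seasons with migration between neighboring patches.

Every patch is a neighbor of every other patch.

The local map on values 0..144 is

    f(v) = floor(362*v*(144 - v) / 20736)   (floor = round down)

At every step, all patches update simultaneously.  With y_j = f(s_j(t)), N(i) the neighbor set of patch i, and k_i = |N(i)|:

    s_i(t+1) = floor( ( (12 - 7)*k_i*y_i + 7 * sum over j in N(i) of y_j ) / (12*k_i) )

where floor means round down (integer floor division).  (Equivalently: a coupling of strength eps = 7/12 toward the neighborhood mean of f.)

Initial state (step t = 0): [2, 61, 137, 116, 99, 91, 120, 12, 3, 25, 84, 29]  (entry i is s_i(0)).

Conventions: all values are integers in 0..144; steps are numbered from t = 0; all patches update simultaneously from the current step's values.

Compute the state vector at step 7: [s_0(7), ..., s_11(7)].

Answer: [87, 87, 87, 87, 87, 87, 87, 87, 87, 87, 87, 87]

Derivation:
t=0: [2, 61, 137, 116, 99, 91, 120, 12, 3, 25, 84, 29]
t=1: [33, 64, 37, 52, 60, 62, 50, 41, 34, 50, 63, 53]
t=2: [73, 82, 75, 80, 82, 82, 80, 77, 74, 80, 82, 81]
t=3: [89, 88, 89, 89, 88, 88, 89, 89, 89, 89, 88, 89]
t=4: [85, 85, 85, 85, 85, 85, 85, 85, 85, 85, 85, 85]
t=5: [87, 87, 87, 87, 87, 87, 87, 87, 87, 87, 87, 87]
t=6: [86, 86, 86, 86, 86, 86, 86, 86, 86, 86, 86, 86]
t=7: [87, 87, 87, 87, 87, 87, 87, 87, 87, 87, 87, 87]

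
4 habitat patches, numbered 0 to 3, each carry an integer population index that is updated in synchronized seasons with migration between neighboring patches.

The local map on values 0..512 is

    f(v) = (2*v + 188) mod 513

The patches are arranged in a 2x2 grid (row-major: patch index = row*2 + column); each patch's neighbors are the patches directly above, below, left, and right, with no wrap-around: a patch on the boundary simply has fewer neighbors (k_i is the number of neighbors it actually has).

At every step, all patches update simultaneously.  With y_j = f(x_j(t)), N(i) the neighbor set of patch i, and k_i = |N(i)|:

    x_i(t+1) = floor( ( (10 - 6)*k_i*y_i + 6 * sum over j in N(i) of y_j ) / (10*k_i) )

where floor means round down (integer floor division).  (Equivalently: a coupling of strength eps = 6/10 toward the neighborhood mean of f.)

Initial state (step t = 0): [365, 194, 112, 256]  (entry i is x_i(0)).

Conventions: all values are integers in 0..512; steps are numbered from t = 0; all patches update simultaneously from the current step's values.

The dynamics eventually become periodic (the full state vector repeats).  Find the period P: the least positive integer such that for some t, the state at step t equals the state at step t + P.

Simulating step by step:
t=0: [365, 194, 112, 256]
t=1: [304, 202, 342, 217]
t=2: [244, 149, 261, 175]
t=3: [270, 250, 135, 214]
t=4: [275, 165, 278, 231]
t=5: [160, 110, 201, 125]
t=6: [348, 447, 314, 320]
t=7: [256, 228, 327, 233]
t=8: [212, 150, 230, 194]
t=9: [226, 243, 102, 212]
t=10: [216, 132, 224, 205]
t=11: [215, 238, 106, 206]
t=12: [207, 118, 217, 200]
t=13: [195, 218, 92, 189]
t=14: [170, 79, 184, 166]
t=15: [122, 145, 23, 119]
t=16: [386, 448, 351, 384]
t=17: [309, 290, 417, 307]
t=18: [346, 276, 378, 344]
t=19: [344, 309, 391, 342]
t=20: [370, 333, 399, 368]
t=21: [410, 384, 437, 408]
t=22: [341, 473, 310, 340]
t=23: [263, 256, 331, 262]
t=24: [237, 194, 254, 236]
t=25: [133, 114, 162, 132]
t=26: [460, 438, 476, 459]
t=27: [78, 63, 94, 77]
t=28: [344, 331, 356, 343]
t=29: [362, 352, 372, 361]
t=30: [399, 390, 406, 398]
t=31: [471, 465, 478, 471]
t=32: [104, 99, 109, 104]
t=33: [396, 392, 400, 396]
t=34: [467, 463, 470, 467]
t=35: [95, 92, 98, 95]
t=36: [378, 375, 380, 378]
t=37: [430, 428, 432, 430]
t=38: [22, 20, 23, 22]
t=39: [231, 230, 232, 231]
t=40: [137, 136, 137, 137]
t=41: [461, 461, 462, 461]
t=42: [84, 84, 84, 84]
t=43: [356, 356, 356, 356]
t=44: [387, 387, 387, 387]
t=45: [449, 449, 449, 449]
t=46: [60, 60, 60, 60]
t=47: [308, 308, 308, 308]
t=48: [291, 291, 291, 291]
t=49: [257, 257, 257, 257]
t=50: [189, 189, 189, 189]
t=51: [53, 53, 53, 53]
t=52: [294, 294, 294, 294]
t=53: [263, 263, 263, 263]
t=54: [201, 201, 201, 201]
t=55: [77, 77, 77, 77]
t=56: [342, 342, 342, 342]
t=57: [359, 359, 359, 359]
t=58: [393, 393, 393, 393]
t=59: [461, 461, 461, 461]
t=60: [84, 84, 84, 84]

Answer: 18
Key observation: The state at step 42, [84, 84, 84, 84], reappears at step 60 — and no state repeats earlier — so the cycle the system enters has period 18.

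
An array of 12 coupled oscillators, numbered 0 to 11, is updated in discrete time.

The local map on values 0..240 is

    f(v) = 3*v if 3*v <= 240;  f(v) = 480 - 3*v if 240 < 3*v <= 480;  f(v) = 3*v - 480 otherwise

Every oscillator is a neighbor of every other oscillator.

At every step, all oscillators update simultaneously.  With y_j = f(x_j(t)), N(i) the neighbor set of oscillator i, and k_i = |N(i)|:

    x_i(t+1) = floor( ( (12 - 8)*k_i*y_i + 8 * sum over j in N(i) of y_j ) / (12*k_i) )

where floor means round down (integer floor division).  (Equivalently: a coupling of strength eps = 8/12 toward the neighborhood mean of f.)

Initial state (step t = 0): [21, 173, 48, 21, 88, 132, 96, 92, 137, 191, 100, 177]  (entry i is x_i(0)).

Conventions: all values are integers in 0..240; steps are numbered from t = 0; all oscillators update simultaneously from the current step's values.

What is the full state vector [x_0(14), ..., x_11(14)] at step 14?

Simulating step by step:
t=0: [21, 173, 48, 21, 88, 132, 96, 92, 137, 191, 100, 177]
t=1: [101, 95, 124, 101, 143, 107, 137, 140, 103, 110, 133, 98]
t=2: [144, 149, 125, 144, 109, 139, 114, 112, 142, 136, 118, 146]
t=3: [75, 71, 90, 75, 103, 79, 99, 101, 76, 81, 96, 73]
t=4: [213, 210, 209, 213, 199, 217, 202, 200, 214, 217, 204, 212]
t=5: [150, 148, 147, 150, 139, 153, 141, 140, 151, 153, 143, 149]
t=6: [36, 38, 39, 36, 45, 34, 43, 44, 35, 34, 42, 37]
t=7: [113, 115, 116, 113, 121, 112, 119, 120, 112, 112, 118, 114]
t=8: [135, 134, 133, 135, 129, 136, 130, 130, 136, 136, 131, 134]
t=9: [78, 79, 80, 78, 83, 78, 82, 82, 78, 78, 82, 79]
t=10: [234, 235, 236, 234, 233, 234, 234, 234, 234, 234, 234, 235]
t=11: [222, 223, 224, 222, 221, 222, 222, 222, 222, 222, 222, 223]
t=12: [186, 187, 188, 186, 185, 186, 186, 186, 186, 186, 186, 187]
t=13: [78, 79, 80, 78, 77, 78, 78, 78, 78, 78, 78, 79]
t=14: [234, 235, 236, 234, 233, 234, 234, 234, 234, 234, 234, 235]

Answer: [234, 235, 236, 234, 233, 234, 234, 234, 234, 234, 234, 235]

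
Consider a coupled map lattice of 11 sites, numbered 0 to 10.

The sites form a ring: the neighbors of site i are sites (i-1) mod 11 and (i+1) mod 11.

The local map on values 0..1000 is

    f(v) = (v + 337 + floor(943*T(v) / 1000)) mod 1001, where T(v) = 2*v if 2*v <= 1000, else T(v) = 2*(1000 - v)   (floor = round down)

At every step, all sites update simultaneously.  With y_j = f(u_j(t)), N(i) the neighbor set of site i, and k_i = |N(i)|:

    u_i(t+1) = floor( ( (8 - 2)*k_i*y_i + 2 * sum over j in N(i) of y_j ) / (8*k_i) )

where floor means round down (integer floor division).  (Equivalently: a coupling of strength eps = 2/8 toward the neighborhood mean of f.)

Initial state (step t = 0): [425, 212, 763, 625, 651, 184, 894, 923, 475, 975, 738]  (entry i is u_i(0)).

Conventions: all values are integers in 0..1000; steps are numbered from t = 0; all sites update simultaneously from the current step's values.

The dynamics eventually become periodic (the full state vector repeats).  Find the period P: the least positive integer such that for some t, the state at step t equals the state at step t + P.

Answer: 2
Key observation: The state at step 22, [646, 646, 646, 646, 646, 646, 646, 646, 646, 646, 646], reappears at step 24 — and no state repeats earlier — so the cycle the system enters has period 2.

Derivation:
t=0: [425, 212, 763, 625, 651, 184, 894, 923, 475, 975, 738]
t=1: [611, 849, 610, 649, 675, 785, 480, 444, 624, 427, 541]
t=2: [661, 521, 650, 647, 613, 562, 683, 636, 649, 602, 712]
t=3: [645, 730, 660, 651, 680, 704, 634, 651, 652, 670, 608]
t=4: [644, 592, 630, 640, 619, 608, 650, 646, 642, 636, 672]
t=5: [653, 687, 666, 657, 671, 677, 651, 649, 653, 653, 633]
t=6: [641, 619, 629, 636, 627, 625, 642, 645, 643, 645, 656]
t=7: [654, 669, 664, 659, 665, 665, 654, 650, 651, 649, 643]
t=8: [641, 631, 633, 636, 632, 633, 641, 645, 645, 646, 650]
t=9: [654, 660, 660, 658, 661, 660, 654, 650, 649, 648, 647]
t=10: [642, 637, 637, 638, 636, 637, 641, 645, 646, 647, 647]
t=11: [652, 656, 656, 656, 657, 656, 653, 650, 649, 648, 648]
t=12: [643, 640, 640, 639, 639, 640, 643, 645, 646, 646, 646]
t=13: [651, 653, 654, 654, 654, 653, 652, 650, 649, 649, 649]
t=14: [644, 643, 642, 642, 642, 643, 644, 645, 646, 646, 645]
t=15: [651, 652, 652, 653, 652, 652, 651, 650, 649, 649, 650]
t=16: [645, 644, 643, 643, 643, 644, 645, 645, 646, 646, 645]
t=17: [650, 651, 651, 652, 651, 651, 650, 649, 649, 649, 649]
t=18: [645, 645, 644, 644, 644, 645, 645, 646, 646, 646, 646]
t=19: [649, 650, 650, 651, 650, 650, 649, 649, 649, 649, 649]
t=20: [646, 646, 645, 645, 645, 646, 646, 646, 646, 646, 646]
t=21: [649, 649, 649, 650, 649, 649, 649, 649, 649, 649, 649]
t=22: [646, 646, 646, 646, 646, 646, 646, 646, 646, 646, 646]
t=23: [649, 649, 649, 649, 649, 649, 649, 649, 649, 649, 649]
t=24: [646, 646, 646, 646, 646, 646, 646, 646, 646, 646, 646]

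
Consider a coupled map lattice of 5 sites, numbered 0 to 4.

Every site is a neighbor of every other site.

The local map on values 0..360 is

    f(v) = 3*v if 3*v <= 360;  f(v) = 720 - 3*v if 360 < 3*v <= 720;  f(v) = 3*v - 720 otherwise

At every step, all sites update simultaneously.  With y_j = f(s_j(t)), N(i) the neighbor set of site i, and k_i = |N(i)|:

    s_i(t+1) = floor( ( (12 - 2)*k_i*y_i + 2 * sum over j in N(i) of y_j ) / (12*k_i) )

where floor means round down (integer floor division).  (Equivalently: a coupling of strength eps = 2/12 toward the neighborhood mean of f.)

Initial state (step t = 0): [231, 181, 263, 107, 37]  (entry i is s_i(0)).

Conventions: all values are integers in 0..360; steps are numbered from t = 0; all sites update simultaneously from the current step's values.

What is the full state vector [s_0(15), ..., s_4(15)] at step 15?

Simulating step by step:
t=0: [231, 181, 263, 107, 37]
t=1: [50, 169, 84, 283, 117]
t=2: [164, 214, 245, 147, 323]
t=3: [215, 97, 47, 256, 232]
t=4: [83, 254, 135, 62, 43]
t=5: [235, 71, 287, 185, 140]
t=6: [46, 203, 146, 165, 272]
t=7: [144, 123, 258, 213, 111]
t=8: [274, 324, 88, 110, 309]
t=9: [128, 247, 257, 309, 212]
t=10: [295, 45, 69, 193, 95]
t=11: [169, 145, 202, 150, 264]
t=12: [208, 265, 130, 253, 96]
t=13: [110, 93, 295, 65, 262]
t=14: [304, 264, 173, 197, 95]
t=15: [188, 93, 195, 138, 262]

Answer: [188, 93, 195, 138, 262]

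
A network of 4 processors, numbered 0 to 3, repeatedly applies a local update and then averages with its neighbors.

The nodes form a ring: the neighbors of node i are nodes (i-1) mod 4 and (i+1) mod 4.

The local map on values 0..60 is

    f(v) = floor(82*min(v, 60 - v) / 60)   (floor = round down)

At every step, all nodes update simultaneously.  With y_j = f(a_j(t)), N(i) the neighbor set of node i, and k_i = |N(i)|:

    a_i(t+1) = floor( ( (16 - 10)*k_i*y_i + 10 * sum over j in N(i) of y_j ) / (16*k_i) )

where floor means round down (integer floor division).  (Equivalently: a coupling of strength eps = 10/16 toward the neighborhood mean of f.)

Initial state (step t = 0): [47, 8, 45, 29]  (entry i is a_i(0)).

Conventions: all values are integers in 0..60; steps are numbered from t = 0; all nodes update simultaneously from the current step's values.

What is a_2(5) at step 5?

Simulating step by step:
t=0: [47, 8, 45, 29]
t=1: [21, 15, 22, 26]
t=2: [27, 25, 28, 31]
t=3: [36, 35, 37, 37]
t=4: [32, 32, 31, 31]
t=5: [38, 38, 38, 38]

Answer: a_2(5) = 38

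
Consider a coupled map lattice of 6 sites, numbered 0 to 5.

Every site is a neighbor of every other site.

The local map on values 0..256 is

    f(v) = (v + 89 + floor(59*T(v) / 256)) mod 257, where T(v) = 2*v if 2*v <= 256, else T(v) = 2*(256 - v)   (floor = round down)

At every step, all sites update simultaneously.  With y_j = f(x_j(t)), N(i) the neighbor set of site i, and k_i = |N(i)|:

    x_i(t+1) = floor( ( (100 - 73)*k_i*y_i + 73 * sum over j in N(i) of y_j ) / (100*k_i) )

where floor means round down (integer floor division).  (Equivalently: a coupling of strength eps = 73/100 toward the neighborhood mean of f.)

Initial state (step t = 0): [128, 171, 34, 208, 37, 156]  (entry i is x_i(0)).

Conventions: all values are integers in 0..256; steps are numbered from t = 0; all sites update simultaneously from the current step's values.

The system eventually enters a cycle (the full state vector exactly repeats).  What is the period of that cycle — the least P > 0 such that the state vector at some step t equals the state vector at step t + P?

Simulating step by step:
t=0: [128, 171, 34, 208, 37, 156]
t=1: [66, 69, 81, 71, 81, 68]
t=2: [193, 193, 196, 194, 196, 193]
t=3: [54, 54, 54, 54, 54, 54]
t=4: [167, 167, 167, 167, 167, 167]
t=5: [40, 40, 40, 40, 40, 40]
t=6: [147, 147, 147, 147, 147, 147]
t=7: [29, 29, 29, 29, 29, 29]
t=8: [131, 131, 131, 131, 131, 131]
t=9: [20, 20, 20, 20, 20, 20]
t=10: [118, 118, 118, 118, 118, 118]
t=11: [4, 4, 4, 4, 4, 4]
t=12: [94, 94, 94, 94, 94, 94]
t=13: [226, 226, 226, 226, 226, 226]
t=14: [71, 71, 71, 71, 71, 71]
t=15: [192, 192, 192, 192, 192, 192]
t=16: [53, 53, 53, 53, 53, 53]
t=17: [166, 166, 166, 166, 166, 166]
t=18: [39, 39, 39, 39, 39, 39]
t=19: [145, 145, 145, 145, 145, 145]
t=20: [28, 28, 28, 28, 28, 28]
t=21: [129, 129, 129, 129, 129, 129]
t=22: [19, 19, 19, 19, 19, 19]
t=23: [116, 116, 116, 116, 116, 116]
t=24: [1, 1, 1, 1, 1, 1]
t=25: [90, 90, 90, 90, 90, 90]
t=26: [220, 220, 220, 220, 220, 220]
t=27: [68, 68, 68, 68, 68, 68]
t=28: [188, 188, 188, 188, 188, 188]
t=29: [51, 51, 51, 51, 51, 51]
t=30: [163, 163, 163, 163, 163, 163]
t=31: [37, 37, 37, 37, 37, 37]
t=32: [143, 143, 143, 143, 143, 143]
t=33: [27, 27, 27, 27, 27, 27]
t=34: [128, 128, 128, 128, 128, 128]
t=35: [19, 19, 19, 19, 19, 19]

Answer: 13
Key observation: The state at step 22, [19, 19, 19, 19, 19, 19], reappears at step 35 — and no state repeats earlier — so the cycle the system enters has period 13.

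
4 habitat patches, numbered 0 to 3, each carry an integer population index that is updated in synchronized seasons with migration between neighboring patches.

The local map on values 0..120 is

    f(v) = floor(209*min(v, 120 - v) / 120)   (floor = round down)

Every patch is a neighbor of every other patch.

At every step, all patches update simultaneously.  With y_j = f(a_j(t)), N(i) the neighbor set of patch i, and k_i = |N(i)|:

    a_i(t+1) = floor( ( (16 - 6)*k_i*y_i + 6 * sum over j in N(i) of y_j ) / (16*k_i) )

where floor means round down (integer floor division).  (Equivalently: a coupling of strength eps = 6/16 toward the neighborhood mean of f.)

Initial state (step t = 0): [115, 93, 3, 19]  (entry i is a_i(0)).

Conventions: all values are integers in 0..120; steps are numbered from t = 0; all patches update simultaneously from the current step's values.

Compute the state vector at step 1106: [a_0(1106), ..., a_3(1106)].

Answer: [36, 36, 36, 36]
Key observation: The state at step 22, [101, 101, 101, 101], reappears at step 28: the system is in a cycle of period 6 from step 22 on.  Therefore the state at step 1106 equals the state at step 22 + ((1106 - 22) mod 6) = 26, which is [36, 36, 36, 36].

Derivation:
t=0: [115, 93, 3, 19]
t=1: [15, 35, 14, 28]
t=2: [32, 49, 31, 43]
t=3: [60, 75, 59, 70]
t=4: [98, 85, 97, 89]
t=5: [42, 53, 43, 50]
t=6: [77, 86, 77, 84]
t=7: [70, 63, 70, 64]
t=8: [89, 95, 89, 94]
t=9: [50, 45, 50, 46]
t=10: [85, 80, 85, 81]
t=11: [62, 66, 62, 65]
t=12: [99, 95, 99, 96]
t=13: [37, 41, 37, 40]
t=14: [65, 69, 65, 68]
t=15: [93, 90, 93, 91]
t=16: [48, 50, 48, 49]
t=17: [83, 85, 83, 84]
t=18: [63, 61, 63, 62]
t=19: [99, 101, 99, 100]
t=20: [35, 33, 35, 34]
t=21: [59, 58, 59, 59]
t=22: [101, 101, 101, 101]
t=23: [33, 33, 33, 33]
t=24: [57, 57, 57, 57]
t=25: [99, 99, 99, 99]
t=26: [36, 36, 36, 36]
t=27: [62, 62, 62, 62]
t=28: [101, 101, 101, 101]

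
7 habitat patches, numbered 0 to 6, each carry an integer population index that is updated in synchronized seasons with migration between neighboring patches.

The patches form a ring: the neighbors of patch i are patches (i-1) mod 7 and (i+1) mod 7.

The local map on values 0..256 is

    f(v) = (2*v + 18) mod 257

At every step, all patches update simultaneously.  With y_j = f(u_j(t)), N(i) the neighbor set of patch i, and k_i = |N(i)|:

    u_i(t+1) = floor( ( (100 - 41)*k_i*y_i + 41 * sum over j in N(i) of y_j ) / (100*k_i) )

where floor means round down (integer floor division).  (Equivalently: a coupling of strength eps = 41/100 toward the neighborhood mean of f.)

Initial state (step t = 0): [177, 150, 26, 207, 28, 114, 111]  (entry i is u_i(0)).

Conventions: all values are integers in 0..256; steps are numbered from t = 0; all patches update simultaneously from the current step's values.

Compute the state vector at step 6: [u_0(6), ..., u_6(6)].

Simulating step by step:
t=0: [177, 150, 26, 207, 28, 114, 111]
t=1: [129, 73, 89, 132, 129, 209, 215]
t=2: [83, 140, 154, 58, 53, 148, 153]
t=3: [130, 76, 76, 118, 112, 72, 88]
t=4: [87, 139, 187, 234, 228, 184, 151]
t=5: [134, 90, 134, 207, 201, 133, 102]
t=6: [103, 128, 93, 142, 137, 94, 142]

Answer: [103, 128, 93, 142, 137, 94, 142]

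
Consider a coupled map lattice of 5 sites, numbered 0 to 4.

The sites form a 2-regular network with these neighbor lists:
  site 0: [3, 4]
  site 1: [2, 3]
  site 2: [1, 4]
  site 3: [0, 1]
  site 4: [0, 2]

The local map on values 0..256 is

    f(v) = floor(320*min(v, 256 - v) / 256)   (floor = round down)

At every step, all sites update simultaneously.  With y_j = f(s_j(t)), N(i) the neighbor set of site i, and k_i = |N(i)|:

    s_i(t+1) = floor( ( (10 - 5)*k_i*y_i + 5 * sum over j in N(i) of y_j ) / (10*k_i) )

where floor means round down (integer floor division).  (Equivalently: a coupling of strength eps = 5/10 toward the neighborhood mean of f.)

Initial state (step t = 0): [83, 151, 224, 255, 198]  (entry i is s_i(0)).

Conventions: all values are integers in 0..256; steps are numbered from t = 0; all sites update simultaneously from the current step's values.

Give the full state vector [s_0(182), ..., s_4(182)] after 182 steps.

Answer: [125, 125, 125, 125, 125]
Key observation: The state at step 17, [156, 156, 156, 156, 156], reappears at step 19: the system is in a cycle of period 2 from step 17 on.  Therefore the state at step 182 equals the state at step 17 + ((182 - 17) mod 2) = 18, which is [125, 125, 125, 125, 125].

Derivation:
t=0: [83, 151, 224, 255, 198]
t=1: [69, 75, 70, 59, 71]
t=2: [83, 86, 88, 81, 87]
t=3: [103, 106, 108, 103, 107]
t=4: [129, 131, 133, 129, 132]
t=5: [157, 155, 154, 157, 155]
t=6: [123, 125, 126, 123, 125]
t=7: [153, 155, 156, 153, 155]
t=8: [127, 126, 125, 127, 126]
t=9: [157, 157, 156, 157, 157]
t=10: [123, 123, 124, 123, 123]
t=11: [153, 153, 154, 153, 153]
t=12: [128, 127, 127, 128, 127]
t=13: [159, 158, 158, 159, 158]
t=14: [121, 121, 122, 121, 121]
t=15: [151, 151, 151, 151, 151]
t=16: [131, 131, 131, 131, 131]
t=17: [156, 156, 156, 156, 156]
t=18: [125, 125, 125, 125, 125]
t=19: [156, 156, 156, 156, 156]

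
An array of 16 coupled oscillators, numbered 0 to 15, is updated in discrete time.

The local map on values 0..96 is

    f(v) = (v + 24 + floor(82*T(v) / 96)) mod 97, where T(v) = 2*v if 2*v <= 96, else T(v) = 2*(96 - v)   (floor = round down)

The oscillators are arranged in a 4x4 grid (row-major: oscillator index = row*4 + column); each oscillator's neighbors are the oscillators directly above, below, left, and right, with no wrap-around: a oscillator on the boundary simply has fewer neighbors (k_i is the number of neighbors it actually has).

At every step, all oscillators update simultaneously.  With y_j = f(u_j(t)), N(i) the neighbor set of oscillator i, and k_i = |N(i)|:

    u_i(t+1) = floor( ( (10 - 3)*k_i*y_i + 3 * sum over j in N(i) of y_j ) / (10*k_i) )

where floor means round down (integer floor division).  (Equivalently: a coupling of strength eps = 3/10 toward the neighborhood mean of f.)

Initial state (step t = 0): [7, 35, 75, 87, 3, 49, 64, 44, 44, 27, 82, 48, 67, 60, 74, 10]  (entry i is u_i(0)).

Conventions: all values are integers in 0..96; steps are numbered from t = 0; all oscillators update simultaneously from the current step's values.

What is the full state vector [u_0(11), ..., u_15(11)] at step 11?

Answer: [52, 49, 27, 52, 51, 53, 51, 55, 46, 55, 54, 53, 46, 71, 57, 53]

Derivation:
t=0: [7, 35, 75, 87, 3, 49, 64, 44, 44, 27, 82, 48, 67, 60, 74, 10]
t=1: [37, 28, 35, 32, 36, 46, 44, 45, 39, 13, 32, 52, 44, 41, 39, 49]
t=2: [22, 11, 20, 19, 27, 45, 42, 44, 35, 51, 23, 49, 42, 40, 33, 52]
t=3: [66, 58, 71, 71, 15, 44, 47, 49, 24, 52, 72, 57, 36, 35, 28, 48]
t=4: [47, 47, 42, 42, 62, 48, 51, 53, 76, 52, 40, 50, 33, 22, 13, 47]
t=5: [52, 52, 42, 41, 47, 55, 51, 52, 37, 53, 41, 52, 29, 71, 58, 54]
t=6: [54, 52, 42, 40, 51, 52, 51, 52, 30, 48, 42, 52, 13, 38, 47, 51]
t=7: [52, 52, 42, 38, 49, 54, 51, 52, 22, 49, 44, 52, 46, 37, 50, 54]
t=8: [54, 52, 41, 34, 58, 52, 52, 51, 74, 54, 48, 53, 52, 35, 51, 52]
t=9: [51, 52, 39, 27, 48, 53, 53, 50, 42, 49, 55, 53, 46, 30, 51, 53]
t=10: [54, 51, 33, 13, 54, 53, 51, 49, 44, 50, 52, 53, 42, 21, 49, 53]
t=11: [52, 49, 27, 52, 51, 53, 51, 55, 46, 55, 54, 53, 46, 71, 57, 53]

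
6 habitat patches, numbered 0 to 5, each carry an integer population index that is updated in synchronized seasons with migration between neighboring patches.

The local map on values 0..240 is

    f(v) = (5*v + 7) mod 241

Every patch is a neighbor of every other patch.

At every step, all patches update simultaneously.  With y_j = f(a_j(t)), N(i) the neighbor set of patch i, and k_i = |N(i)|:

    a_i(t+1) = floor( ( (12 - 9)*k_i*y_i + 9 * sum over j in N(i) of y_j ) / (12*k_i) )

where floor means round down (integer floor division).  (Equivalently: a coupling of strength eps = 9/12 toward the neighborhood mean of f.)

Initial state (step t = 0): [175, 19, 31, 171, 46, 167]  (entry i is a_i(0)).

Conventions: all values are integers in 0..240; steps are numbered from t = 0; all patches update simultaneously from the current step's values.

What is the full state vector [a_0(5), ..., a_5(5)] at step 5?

Simulating step by step:
t=0: [175, 19, 31, 171, 46, 167]
t=1: [153, 147, 153, 151, 161, 149]
t=2: [46, 43, 46, 45, 50, 44]
t=3: [199, 197, 199, 198, 177, 198]
t=4: [54, 53, 54, 54, 67, 54]
t=5: [45, 44, 45, 45, 51, 45]

Answer: [45, 44, 45, 45, 51, 45]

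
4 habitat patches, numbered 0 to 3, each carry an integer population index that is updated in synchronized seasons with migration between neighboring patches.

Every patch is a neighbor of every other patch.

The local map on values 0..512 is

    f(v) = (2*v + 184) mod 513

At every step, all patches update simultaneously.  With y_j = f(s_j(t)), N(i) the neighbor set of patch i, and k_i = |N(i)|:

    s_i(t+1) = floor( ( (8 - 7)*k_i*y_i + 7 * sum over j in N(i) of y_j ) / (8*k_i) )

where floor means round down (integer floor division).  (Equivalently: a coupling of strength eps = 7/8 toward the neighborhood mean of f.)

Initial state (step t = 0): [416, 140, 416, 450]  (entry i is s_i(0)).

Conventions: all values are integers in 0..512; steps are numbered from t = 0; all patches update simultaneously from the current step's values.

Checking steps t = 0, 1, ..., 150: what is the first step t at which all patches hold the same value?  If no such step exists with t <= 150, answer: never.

Simulating step by step:
t=0: [416, 140, 416, 450]  (not all equal)
t=1: [361, 368, 361, 436]  (not all equal)
t=2: [291, 288, 291, 351]  (not all equal)
t=3: [286, 287, 286, 266]  (not all equal)
t=4: [231, 231, 231, 238]  (not all equal)
t=5: [137, 137, 137, 134]  (not all equal)
t=6: [456, 456, 456, 457]  (not all equal)
t=7: [70, 70, 70, 70]  (all equal)

Answer: 7
Key observation: Synchronization is absorbing here: once all patches are equal they stay equal, and step 7 is the first all-equal step.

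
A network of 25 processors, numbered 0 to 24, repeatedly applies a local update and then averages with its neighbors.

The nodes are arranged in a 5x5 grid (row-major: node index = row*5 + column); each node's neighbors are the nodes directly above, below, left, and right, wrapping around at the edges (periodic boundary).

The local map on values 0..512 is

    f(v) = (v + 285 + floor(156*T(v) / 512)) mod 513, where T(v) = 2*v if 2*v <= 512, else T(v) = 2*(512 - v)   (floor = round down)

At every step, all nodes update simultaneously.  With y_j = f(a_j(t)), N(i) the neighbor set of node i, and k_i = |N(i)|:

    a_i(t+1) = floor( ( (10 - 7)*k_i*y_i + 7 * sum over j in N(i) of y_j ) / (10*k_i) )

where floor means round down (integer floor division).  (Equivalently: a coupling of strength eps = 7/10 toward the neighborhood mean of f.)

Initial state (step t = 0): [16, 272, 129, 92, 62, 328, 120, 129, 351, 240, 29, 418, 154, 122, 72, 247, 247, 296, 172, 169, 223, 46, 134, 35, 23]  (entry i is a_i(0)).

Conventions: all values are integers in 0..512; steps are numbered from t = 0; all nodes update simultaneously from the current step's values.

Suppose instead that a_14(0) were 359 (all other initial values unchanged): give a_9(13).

Simulating step by step:
t=0: [16, 272, 129, 92, 62, 328, 120, 129, 351, 240, 29, 418, 154, 122, 359, 247, 247, 296, 172, 169, 223, 46, 134, 35, 23]
t=1: [253, 343, 430, 381, 329, 287, 343, 359, 340, 229, 248, 248, 254, 233, 244, 168, 221, 188, 200, 146, 242, 280, 393, 330, 253]
t=2: [191, 212, 234, 225, 191, 182, 206, 218, 194, 179, 151, 172, 161, 158, 130, 93, 122, 133, 104, 85, 152, 187, 198, 193, 157]
t=3: [71, 104, 124, 108, 75, 64, 91, 100, 85, 144, 186, 124, 130, 193, 239, 293, 328, 334, 315, 372, 111, 144, 167, 147, 111]
t=4: [418, 366, 389, 368, 353, 274, 438, 453, 299, 240, 235, 356, 362, 248, 114, 230, 220, 230, 155, 247, 324, 205, 136, 206, 332]
t=5: [222, 214, 283, 200, 214, 199, 234, 238, 202, 236, 224, 199, 206, 211, 253, 157, 144, 195, 108, 198, 186, 216, 252, 199, 186]
t=6: [107, 138, 152, 115, 112, 125, 124, 141, 118, 130, 107, 95, 108, 179, 138, 59, 56, 155, 203, 155, 81, 99, 138, 167, 85]
t=7: [464, 397, 353, 315, 461, 476, 484, 403, 410, 486, 453, 441, 317, 286, 332, 335, 336, 257, 54, 252, 422, 448, 243, 273, 290]
t=8: [258, 249, 215, 222, 244, 268, 257, 237, 233, 255, 244, 243, 215, 239, 222, 221, 224, 222, 241, 227, 238, 229, 198, 221, 212]
t=9: [174, 161, 130, 135, 155, 181, 173, 144, 152, 164, 155, 153, 140, 143, 150, 141, 137, 126, 143, 133, 145, 138, 116, 124, 135]
t=10: [36, 202, 324, 328, 197, 46, 35, 188, 99, 30, 112, 195, 242, 95, 101, 333, 418, 406, 258, 329, 276, 329, 486, 403, 327]
t=11: [231, 222, 177, 235, 218, 366, 209, 224, 318, 334, 332, 237, 194, 347, 387, 259, 205, 223, 253, 248, 228, 205, 240, 226, 191]
t=12: [150, 110, 116, 136, 139, 186, 144, 119, 187, 202, 203, 134, 136, 189, 213, 164, 129, 130, 168, 169, 130, 122, 121, 139, 122]
t=13: [272, 308, 477, 423, 343, 58, 264, 326, 223, 162, 155, 341, 421, 150, 89, 207, 411, 413, 208, 130, 324, 481, 485, 415, 416]

Answer: a_9(13) = 162
Key observation: This trace re-runs the system from the modified initial state.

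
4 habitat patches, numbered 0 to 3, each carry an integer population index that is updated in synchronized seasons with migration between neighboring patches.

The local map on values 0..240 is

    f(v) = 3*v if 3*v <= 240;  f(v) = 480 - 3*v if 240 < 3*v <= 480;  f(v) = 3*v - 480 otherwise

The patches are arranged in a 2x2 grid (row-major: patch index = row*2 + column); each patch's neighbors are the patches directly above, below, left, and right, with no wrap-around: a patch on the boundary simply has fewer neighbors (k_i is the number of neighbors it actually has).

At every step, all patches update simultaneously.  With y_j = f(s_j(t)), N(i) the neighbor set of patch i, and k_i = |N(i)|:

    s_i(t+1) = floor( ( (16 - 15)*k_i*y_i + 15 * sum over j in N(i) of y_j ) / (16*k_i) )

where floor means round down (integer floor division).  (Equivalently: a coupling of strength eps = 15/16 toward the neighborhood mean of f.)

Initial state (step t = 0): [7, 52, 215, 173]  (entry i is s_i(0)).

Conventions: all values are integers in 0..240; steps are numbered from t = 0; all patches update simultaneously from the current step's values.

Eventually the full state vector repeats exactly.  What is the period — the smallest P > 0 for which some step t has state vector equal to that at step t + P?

Simulating step by step:
t=0: [7, 52, 215, 173]
t=1: [151, 37, 38, 152]
t=2: [107, 30, 31, 106]
t=3: [95, 156, 156, 95]
t=4: [23, 183, 183, 23]
t=5: [69, 69, 69, 69]
t=6: [207, 207, 207, 207]
t=7: [141, 141, 141, 141]
t=8: [57, 57, 57, 57]
t=9: [171, 171, 171, 171]
t=10: [33, 33, 33, 33]
t=11: [99, 99, 99, 99]
t=12: [183, 183, 183, 183]
t=13: [69, 69, 69, 69]

Answer: 8
Key observation: The state at step 5, [69, 69, 69, 69], reappears at step 13 — and no state repeats earlier — so the cycle the system enters has period 8.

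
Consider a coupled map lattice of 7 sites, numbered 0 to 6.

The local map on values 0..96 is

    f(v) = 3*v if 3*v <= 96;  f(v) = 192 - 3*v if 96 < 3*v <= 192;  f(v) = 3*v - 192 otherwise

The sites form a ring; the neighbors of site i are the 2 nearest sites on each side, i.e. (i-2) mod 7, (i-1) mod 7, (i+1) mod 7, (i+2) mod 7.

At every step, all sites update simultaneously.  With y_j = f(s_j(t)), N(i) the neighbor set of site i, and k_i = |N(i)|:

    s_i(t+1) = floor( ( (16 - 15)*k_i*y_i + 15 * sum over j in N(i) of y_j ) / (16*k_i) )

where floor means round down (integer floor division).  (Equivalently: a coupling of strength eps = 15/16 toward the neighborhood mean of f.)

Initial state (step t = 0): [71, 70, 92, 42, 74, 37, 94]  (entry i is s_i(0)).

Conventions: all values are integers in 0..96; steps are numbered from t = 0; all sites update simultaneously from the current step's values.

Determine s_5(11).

Simulating step by step:
t=0: [71, 70, 92, 42, 74, 37, 94]
t=1: [65, 62, 36, 54, 77, 53, 40]
t=2: [45, 44, 23, 39, 53, 35, 23]
t=3: [70, 67, 57, 63, 72, 60, 59]
t=4: [14, 13, 13, 15, 13, 14, 15]
t=5: [41, 42, 41, 40, 42, 42, 40]
t=6: [68, 70, 68, 67, 69, 69, 67]
t=7: [13, 10, 13, 14, 11, 11, 14]
t=8: [36, 39, 36, 34, 38, 38, 34]
t=9: [81, 86, 81, 79, 85, 85, 79]
t=10: [55, 49, 55, 59, 51, 51, 59]
t=11: [31, 22, 31, 36, 24, 24, 36]

Answer: s_5(11) = 24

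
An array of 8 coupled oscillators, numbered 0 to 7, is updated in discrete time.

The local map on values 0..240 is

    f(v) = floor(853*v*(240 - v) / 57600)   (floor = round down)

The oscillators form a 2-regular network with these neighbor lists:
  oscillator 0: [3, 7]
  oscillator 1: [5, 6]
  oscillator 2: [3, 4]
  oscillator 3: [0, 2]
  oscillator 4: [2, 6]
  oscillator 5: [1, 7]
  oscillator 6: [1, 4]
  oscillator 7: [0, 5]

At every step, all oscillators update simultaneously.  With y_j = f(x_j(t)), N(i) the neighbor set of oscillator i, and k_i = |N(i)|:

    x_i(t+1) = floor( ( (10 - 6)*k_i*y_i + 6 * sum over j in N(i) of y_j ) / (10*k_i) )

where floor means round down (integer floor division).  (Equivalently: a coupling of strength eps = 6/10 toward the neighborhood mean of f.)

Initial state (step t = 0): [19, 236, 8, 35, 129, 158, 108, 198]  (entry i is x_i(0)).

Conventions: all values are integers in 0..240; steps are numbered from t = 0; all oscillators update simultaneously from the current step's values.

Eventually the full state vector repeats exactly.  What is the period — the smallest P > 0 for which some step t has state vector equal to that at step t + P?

Answer: 4
Key observation: The state at step 12, [212, 212, 212, 212, 212, 212, 212, 212], reappears at step 16 — and no state repeats earlier — so the cycle the system enters has period 4.

Derivation:
t=0: [19, 236, 8, 35, 129, 158, 108, 198]
t=1: [93, 125, 106, 69, 156, 117, 151, 125]
t=2: [196, 208, 194, 193, 200, 212, 201, 209]
t=3: [119, 100, 128, 131, 121, 92, 111, 102]
t=4: [210, 206, 212, 211, 212, 204, 210, 207]
t=5: [94, 101, 87, 90, 88, 104, 94, 100]
t=6: [203, 206, 197, 199, 199, 207, 202, 206]
t=7: [111, 105, 122, 118, 119, 102, 112, 104]
t=8: [211, 209, 213, 212, 212, 208, 211, 209]
t=9: [90, 94, 86, 87, 87, 96, 90, 94]
t=10: [199, 202, 196, 197, 197, 203, 199, 202]
t=11: [119, 114, 125, 124, 124, 112, 119, 114]
t=12: [212, 212, 212, 212, 212, 212, 212, 212]
t=13: [87, 87, 87, 87, 87, 87, 87, 87]
t=14: [197, 197, 197, 197, 197, 197, 197, 197]
t=15: [125, 125, 125, 125, 125, 125, 125, 125]
t=16: [212, 212, 212, 212, 212, 212, 212, 212]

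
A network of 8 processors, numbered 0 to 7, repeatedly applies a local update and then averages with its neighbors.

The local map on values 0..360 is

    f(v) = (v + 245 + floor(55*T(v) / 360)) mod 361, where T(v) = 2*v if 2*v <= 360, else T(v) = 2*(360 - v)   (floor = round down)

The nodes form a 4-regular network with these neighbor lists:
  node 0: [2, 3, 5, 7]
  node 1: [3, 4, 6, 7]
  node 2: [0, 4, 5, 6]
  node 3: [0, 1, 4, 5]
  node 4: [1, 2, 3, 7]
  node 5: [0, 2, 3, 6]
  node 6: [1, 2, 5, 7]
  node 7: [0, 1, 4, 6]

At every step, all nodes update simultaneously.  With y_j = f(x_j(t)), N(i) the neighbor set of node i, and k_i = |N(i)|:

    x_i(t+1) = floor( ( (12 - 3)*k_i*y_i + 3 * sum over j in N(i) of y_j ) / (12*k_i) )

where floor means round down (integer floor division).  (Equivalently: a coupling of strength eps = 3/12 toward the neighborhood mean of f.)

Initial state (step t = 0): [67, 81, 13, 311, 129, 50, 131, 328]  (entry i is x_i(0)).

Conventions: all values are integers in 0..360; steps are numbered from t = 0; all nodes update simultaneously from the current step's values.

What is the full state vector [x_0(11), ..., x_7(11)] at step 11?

Answer: [136, 117, 117, 125, 53, 128, 62, 116]

Derivation:
t=0: [67, 81, 13, 311, 129, 50, 131, 328]
t=1: [311, 296, 242, 222, 104, 286, 112, 215]
t=2: [197, 170, 149, 149, 55, 178, 66, 135]
t=3: [118, 127, 114, 100, 257, 125, 270, 100]
t=4: [35, 60, 51, 29, 135, 51, 144, 38]
t=5: [292, 286, 279, 273, 120, 292, 131, 267]
t=6: [193, 172, 170, 176, 76, 185, 88, 164]
t=7: [123, 138, 138, 128, 284, 135, 296, 132]
t=8: [47, 79, 78, 60, 157, 67, 164, 73]
t=9: [313, 314, 311, 309, 150, 316, 158, 307]
t=10: [210, 195, 193, 200, 111, 204, 120, 192]
t=11: [136, 117, 117, 125, 53, 128, 62, 116]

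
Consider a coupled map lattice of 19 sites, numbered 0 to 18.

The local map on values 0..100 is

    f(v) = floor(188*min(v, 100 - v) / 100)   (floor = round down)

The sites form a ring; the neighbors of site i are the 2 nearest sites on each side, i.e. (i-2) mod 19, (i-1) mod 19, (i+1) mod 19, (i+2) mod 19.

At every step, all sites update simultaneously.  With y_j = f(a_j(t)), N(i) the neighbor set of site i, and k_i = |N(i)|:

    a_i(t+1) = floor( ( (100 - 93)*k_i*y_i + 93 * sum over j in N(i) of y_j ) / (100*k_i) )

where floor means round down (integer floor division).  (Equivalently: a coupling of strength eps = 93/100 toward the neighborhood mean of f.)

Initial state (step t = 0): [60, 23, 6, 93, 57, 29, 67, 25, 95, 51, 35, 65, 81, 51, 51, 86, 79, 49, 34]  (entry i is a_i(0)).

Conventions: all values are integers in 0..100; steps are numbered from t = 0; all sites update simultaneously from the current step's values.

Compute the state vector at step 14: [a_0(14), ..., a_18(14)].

Answer: [31, 30, 31, 36, 39, 39, 40, 38, 34, 33, 32, 31, 31, 33, 34, 34, 33, 30, 29]

Derivation:
t=0: [60, 23, 6, 93, 57, 29, 67, 25, 95, 51, 35, 65, 81, 51, 51, 86, 79, 49, 34]
t=1: [53, 40, 49, 44, 38, 50, 48, 53, 62, 49, 51, 70, 75, 57, 51, 75, 66, 53, 62]
t=2: [81, 82, 79, 82, 88, 83, 81, 86, 89, 77, 68, 76, 77, 61, 61, 78, 73, 68, 77]
t=3: [43, 37, 31, 31, 33, 29, 25, 31, 39, 38, 39, 54, 61, 52, 53, 62, 53, 43, 44]
t=4: [72, 69, 66, 60, 54, 56, 60, 61, 63, 72, 75, 77, 83, 80, 81, 85, 80, 80, 79]
t=5: [49, 57, 67, 72, 74, 77, 77, 69, 62, 57, 48, 41, 39, 34, 33, 35, 34, 38, 45]
t=6: [75, 73, 67, 57, 49, 49, 54, 59, 67, 74, 76, 76, 73, 68, 65, 64, 69, 75, 77]
t=7: [50, 57, 66, 74, 80, 84, 81, 72, 63, 56, 50, 50, 53, 56, 59, 58, 55, 53, 49]
t=8: [81, 74, 64, 52, 43, 42, 46, 53, 65, 77, 84, 87, 86, 84, 82, 82, 83, 87, 86]
t=9: [40, 54, 63, 69, 80, 85, 78, 69, 61, 51, 38, 31, 29, 29, 30, 29, 29, 30, 33]
t=10: [68, 67, 64, 55, 48, 47, 48, 58, 66, 66, 69, 67, 59, 55, 54, 54, 56, 60, 67]
t=11: [66, 67, 73, 77, 82, 85, 80, 76, 71, 65, 65, 69, 72, 78, 82, 82, 77, 72, 69]
t=12: [56, 54, 50, 43, 39, 38, 39, 45, 53, 56, 57, 55, 49, 43, 41, 41, 43, 49, 55]
t=13: [88, 85, 81, 80, 79, 77, 78, 78, 80, 83, 86, 83, 81, 82, 81, 81, 82, 81, 84]
t=14: [31, 30, 31, 36, 39, 39, 40, 38, 34, 33, 32, 31, 31, 33, 34, 34, 33, 30, 29]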